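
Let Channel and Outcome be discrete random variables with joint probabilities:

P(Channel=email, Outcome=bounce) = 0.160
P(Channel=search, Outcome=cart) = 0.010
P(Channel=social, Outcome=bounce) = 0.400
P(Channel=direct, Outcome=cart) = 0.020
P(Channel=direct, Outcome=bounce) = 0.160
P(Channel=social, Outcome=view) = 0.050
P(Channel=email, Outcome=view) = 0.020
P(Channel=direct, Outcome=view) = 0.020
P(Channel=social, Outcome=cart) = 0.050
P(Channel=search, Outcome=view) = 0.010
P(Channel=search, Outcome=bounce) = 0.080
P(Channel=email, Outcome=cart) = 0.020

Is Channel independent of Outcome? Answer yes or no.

Every cell satisfies P(Channel,Outcome) = P(Channel)·P(Outcome). For instance P(Channel=search) = 0.100, P(Outcome=view) = 0.100, and 0.100×0.100 = 0.010 matches the joint entry. So Channel and Outcome are independent.

yes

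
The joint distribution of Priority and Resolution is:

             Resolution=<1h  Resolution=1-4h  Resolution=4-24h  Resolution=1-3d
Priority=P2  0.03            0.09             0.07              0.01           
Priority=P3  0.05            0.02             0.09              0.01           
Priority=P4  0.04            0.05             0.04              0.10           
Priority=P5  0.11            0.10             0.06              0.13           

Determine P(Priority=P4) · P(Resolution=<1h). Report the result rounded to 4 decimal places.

P(Priority=P4) = 0.04 + 0.05 + 0.04 + 0.10 = 0.23.
P(Resolution=<1h) = 0.03 + 0.05 + 0.04 + 0.11 = 0.23.
Product: 0.23 × 0.23 = 0.0529.

0.0529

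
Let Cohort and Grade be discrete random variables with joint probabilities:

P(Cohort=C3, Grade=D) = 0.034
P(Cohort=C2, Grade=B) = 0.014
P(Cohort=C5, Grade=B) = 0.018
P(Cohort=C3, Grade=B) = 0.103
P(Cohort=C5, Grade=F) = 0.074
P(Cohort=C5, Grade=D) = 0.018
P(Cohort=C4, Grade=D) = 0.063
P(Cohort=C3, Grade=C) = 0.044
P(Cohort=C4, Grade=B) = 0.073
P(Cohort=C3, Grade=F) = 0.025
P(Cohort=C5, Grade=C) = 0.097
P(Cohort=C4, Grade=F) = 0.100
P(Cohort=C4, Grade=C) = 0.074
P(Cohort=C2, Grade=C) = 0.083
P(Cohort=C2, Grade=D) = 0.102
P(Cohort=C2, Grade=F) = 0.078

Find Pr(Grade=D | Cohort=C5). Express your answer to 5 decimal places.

P(Cohort=C5) = 0.018 + 0.097 + 0.018 + 0.074 = 0.207.
P(Grade=D | Cohort=C5) = 0.018/0.207 = 0.08696.

0.08696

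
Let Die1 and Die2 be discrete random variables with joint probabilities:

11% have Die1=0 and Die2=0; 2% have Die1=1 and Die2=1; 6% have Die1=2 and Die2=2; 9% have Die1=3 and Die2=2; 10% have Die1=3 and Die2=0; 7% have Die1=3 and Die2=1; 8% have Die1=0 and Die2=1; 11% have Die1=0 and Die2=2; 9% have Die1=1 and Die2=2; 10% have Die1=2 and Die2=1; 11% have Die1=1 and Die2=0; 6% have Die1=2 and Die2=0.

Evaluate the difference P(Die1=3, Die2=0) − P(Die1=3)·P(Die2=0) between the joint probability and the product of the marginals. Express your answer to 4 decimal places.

0.0012

P(Die1=3) = 0.10 + 0.07 + 0.09 = 0.26.
P(Die2=0) = 0.11 + 0.11 + 0.06 + 0.10 = 0.38.
P(Die1=3, Die2=0) − P(Die1=3)P(Die2=0) = 0.10 − 0.26×0.38 = 0.0012.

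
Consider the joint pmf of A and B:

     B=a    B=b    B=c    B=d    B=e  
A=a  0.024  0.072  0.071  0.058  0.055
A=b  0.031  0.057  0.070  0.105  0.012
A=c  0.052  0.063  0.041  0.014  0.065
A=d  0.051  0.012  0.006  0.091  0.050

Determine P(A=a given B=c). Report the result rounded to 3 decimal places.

0.378

P(B=c) = 0.071 + 0.070 + 0.041 + 0.006 = 0.188.
P(A=a | B=c) = 0.071/0.188 = 0.378.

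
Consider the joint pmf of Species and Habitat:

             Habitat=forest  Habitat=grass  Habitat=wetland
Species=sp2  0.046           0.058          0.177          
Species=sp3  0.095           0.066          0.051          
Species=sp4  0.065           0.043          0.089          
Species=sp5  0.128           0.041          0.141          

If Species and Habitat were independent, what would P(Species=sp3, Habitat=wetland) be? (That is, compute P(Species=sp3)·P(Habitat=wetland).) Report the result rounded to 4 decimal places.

0.0971

P(Species=sp3) = 0.095 + 0.066 + 0.051 = 0.212.
P(Habitat=wetland) = 0.177 + 0.051 + 0.089 + 0.141 = 0.458.
Product: 0.212 × 0.458 = 0.0971.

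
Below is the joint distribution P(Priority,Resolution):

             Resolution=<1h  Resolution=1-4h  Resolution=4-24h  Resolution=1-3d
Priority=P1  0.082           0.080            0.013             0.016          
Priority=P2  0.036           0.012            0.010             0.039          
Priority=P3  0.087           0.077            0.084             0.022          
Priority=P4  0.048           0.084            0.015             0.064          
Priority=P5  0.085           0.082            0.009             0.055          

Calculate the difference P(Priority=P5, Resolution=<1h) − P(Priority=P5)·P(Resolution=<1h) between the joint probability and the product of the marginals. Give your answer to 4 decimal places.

P(Priority=P5) = 0.085 + 0.082 + 0.009 + 0.055 = 0.231.
P(Resolution=<1h) = 0.082 + 0.036 + 0.087 + 0.048 + 0.085 = 0.338.
P(Priority=P5, Resolution=<1h) − P(Priority=P5)P(Resolution=<1h) = 0.085 − 0.231×0.338 = 0.0069.

0.0069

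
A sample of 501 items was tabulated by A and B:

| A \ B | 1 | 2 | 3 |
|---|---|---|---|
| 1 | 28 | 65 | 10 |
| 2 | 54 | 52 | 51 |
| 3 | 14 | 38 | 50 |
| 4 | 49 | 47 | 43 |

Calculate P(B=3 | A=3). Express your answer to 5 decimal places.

0.49020

Total with A=3: 14 + 38 + 50 = 102.
P(B=3 | A=3) = 50/102 = 0.49020.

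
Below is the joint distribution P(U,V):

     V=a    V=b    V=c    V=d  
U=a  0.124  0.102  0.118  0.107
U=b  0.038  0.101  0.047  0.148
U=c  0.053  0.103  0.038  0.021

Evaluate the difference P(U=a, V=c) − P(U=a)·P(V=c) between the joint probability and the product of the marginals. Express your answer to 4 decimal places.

0.0264

P(U=a) = 0.124 + 0.102 + 0.118 + 0.107 = 0.451.
P(V=c) = 0.118 + 0.047 + 0.038 = 0.203.
P(U=a, V=c) − P(U=a)P(V=c) = 0.118 − 0.451×0.203 = 0.0264.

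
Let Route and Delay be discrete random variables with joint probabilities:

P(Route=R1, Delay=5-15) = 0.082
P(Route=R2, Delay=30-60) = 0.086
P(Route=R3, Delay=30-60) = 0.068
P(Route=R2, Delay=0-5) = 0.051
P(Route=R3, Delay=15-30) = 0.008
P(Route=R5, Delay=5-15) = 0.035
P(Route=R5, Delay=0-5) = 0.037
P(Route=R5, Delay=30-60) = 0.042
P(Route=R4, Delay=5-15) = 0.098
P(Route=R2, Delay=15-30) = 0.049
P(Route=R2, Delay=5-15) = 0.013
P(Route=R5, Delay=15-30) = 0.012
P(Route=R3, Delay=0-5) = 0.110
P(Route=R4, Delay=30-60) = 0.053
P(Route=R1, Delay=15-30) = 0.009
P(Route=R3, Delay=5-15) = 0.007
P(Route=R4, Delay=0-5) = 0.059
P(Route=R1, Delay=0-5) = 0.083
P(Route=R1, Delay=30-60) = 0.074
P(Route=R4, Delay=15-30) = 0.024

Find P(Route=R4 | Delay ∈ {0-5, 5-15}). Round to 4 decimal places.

P(Delay=0-5) = 0.083 + 0.051 + 0.110 + 0.059 + 0.037 = 0.340.
P(Delay=5-15) = 0.082 + 0.013 + 0.007 + 0.098 + 0.035 = 0.235.
P(Delay ∈ {0-5, 5-15}) = 0.340 + 0.235 = 0.575; P(Route=R4, Delay ∈ {0-5, 5-15}) = 0.059 + 0.098 = 0.157.
P(Route=R4 | Delay ∈ {0-5, 5-15}) = 0.157/0.575 = 0.2730.

0.2730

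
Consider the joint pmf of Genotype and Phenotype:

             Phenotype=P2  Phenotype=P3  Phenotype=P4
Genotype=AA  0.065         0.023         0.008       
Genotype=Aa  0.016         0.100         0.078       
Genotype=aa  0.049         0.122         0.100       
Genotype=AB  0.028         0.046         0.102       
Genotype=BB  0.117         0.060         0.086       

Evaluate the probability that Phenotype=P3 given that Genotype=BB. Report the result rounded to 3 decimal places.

P(Genotype=BB) = 0.117 + 0.060 + 0.086 = 0.263.
P(Phenotype=P3 | Genotype=BB) = 0.060/0.263 = 0.228.

0.228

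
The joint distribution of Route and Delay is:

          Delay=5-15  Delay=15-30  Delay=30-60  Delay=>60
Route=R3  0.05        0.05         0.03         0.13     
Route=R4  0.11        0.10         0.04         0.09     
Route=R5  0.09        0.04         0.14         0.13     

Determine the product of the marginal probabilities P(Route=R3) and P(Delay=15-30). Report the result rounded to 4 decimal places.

P(Route=R3) = 0.05 + 0.05 + 0.03 + 0.13 = 0.26.
P(Delay=15-30) = 0.05 + 0.10 + 0.04 = 0.19.
Product: 0.26 × 0.19 = 0.0494.

0.0494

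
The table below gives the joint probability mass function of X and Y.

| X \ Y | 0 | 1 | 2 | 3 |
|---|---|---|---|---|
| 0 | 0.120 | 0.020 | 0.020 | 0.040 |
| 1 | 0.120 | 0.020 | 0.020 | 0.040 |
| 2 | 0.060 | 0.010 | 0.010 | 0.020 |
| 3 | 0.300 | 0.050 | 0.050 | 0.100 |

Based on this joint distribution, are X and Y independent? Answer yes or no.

Every cell satisfies P(X,Y) = P(X)·P(Y). For instance P(X=1) = 0.200, P(Y=1) = 0.100, and 0.200×0.100 = 0.020 matches the joint entry. So X and Y are independent.

yes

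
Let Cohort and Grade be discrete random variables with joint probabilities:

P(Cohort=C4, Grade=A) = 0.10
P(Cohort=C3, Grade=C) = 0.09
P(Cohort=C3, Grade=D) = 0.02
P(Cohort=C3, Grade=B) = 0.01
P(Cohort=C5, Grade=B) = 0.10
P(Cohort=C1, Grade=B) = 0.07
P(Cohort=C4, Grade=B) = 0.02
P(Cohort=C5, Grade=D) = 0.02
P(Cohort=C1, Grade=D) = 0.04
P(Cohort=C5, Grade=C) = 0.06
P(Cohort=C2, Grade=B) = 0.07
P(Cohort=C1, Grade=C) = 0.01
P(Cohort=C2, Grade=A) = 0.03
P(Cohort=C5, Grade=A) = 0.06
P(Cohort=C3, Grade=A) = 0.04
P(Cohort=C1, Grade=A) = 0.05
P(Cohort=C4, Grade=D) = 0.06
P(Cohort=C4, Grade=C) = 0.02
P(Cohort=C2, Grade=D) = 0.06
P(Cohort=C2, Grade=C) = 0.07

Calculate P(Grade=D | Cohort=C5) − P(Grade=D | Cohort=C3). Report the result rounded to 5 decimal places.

P(Cohort=C5) = 0.06 + 0.10 + 0.06 + 0.02 = 0.24; P(Grade=D | Cohort=C5) = 0.02/0.24 = 0.083333.
P(Cohort=C3) = 0.04 + 0.01 + 0.09 + 0.02 = 0.16; P(Grade=D | Cohort=C3) = 0.02/0.16 = 0.125000.
Difference = -0.04167.

-0.04167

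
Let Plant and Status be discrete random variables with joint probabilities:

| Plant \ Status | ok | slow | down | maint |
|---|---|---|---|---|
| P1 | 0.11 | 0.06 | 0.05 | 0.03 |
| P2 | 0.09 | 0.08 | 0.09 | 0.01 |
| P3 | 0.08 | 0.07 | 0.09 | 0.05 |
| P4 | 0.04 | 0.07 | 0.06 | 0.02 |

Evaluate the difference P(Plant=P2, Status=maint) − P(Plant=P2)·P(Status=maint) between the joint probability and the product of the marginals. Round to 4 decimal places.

-0.0197

P(Plant=P2) = 0.09 + 0.08 + 0.09 + 0.01 = 0.27.
P(Status=maint) = 0.03 + 0.01 + 0.05 + 0.02 = 0.11.
P(Plant=P2, Status=maint) − P(Plant=P2)P(Status=maint) = 0.01 − 0.27×0.11 = -0.0197.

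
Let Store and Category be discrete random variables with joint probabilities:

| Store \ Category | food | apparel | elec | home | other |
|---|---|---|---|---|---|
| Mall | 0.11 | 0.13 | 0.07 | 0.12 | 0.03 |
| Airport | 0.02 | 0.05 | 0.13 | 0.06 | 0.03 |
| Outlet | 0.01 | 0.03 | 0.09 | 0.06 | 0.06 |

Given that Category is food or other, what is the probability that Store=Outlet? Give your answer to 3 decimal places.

P(Category=food) = 0.11 + 0.02 + 0.01 = 0.14.
P(Category=other) = 0.03 + 0.03 + 0.06 = 0.12.
P(Category ∈ {food, other}) = 0.14 + 0.12 = 0.26; P(Store=Outlet, Category ∈ {food, other}) = 0.01 + 0.06 = 0.07.
P(Store=Outlet | Category ∈ {food, other}) = 0.07/0.26 = 0.269.

0.269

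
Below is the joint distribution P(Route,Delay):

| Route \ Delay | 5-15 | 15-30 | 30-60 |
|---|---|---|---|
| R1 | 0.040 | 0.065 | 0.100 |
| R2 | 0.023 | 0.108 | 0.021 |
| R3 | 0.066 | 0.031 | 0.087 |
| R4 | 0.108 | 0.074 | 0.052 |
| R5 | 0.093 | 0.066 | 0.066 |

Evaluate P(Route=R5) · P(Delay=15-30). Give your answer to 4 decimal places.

0.0774

P(Route=R5) = 0.093 + 0.066 + 0.066 = 0.225.
P(Delay=15-30) = 0.065 + 0.108 + 0.031 + 0.074 + 0.066 = 0.344.
Product: 0.225 × 0.344 = 0.0774.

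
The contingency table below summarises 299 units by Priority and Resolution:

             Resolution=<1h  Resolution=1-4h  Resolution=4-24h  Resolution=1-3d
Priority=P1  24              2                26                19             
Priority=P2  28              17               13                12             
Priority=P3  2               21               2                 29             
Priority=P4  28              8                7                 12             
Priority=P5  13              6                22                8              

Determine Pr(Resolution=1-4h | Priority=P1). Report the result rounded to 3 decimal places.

Total with Priority=P1: 24 + 2 + 26 + 19 = 71.
P(Resolution=1-4h | Priority=P1) = 2/71 = 0.028.

0.028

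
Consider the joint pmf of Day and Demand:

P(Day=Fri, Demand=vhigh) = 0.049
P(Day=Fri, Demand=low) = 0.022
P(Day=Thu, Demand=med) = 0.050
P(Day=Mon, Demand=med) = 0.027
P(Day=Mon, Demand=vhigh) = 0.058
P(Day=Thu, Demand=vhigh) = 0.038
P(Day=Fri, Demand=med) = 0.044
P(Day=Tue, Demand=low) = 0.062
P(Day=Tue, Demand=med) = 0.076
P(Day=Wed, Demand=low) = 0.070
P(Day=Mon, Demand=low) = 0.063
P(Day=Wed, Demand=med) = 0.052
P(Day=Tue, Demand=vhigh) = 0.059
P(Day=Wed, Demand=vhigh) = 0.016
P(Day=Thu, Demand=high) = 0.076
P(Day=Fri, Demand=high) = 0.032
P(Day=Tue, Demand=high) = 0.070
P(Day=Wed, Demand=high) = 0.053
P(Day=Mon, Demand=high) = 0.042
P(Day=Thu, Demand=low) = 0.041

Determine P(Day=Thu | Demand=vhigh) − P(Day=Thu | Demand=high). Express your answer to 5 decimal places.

-0.10566

P(Demand=vhigh) = 0.058 + 0.059 + 0.016 + 0.038 + 0.049 = 0.220; P(Day=Thu | Demand=vhigh) = 0.038/0.220 = 0.172727.
P(Demand=high) = 0.042 + 0.070 + 0.053 + 0.076 + 0.032 = 0.273; P(Day=Thu | Demand=high) = 0.076/0.273 = 0.278388.
Difference = -0.10566.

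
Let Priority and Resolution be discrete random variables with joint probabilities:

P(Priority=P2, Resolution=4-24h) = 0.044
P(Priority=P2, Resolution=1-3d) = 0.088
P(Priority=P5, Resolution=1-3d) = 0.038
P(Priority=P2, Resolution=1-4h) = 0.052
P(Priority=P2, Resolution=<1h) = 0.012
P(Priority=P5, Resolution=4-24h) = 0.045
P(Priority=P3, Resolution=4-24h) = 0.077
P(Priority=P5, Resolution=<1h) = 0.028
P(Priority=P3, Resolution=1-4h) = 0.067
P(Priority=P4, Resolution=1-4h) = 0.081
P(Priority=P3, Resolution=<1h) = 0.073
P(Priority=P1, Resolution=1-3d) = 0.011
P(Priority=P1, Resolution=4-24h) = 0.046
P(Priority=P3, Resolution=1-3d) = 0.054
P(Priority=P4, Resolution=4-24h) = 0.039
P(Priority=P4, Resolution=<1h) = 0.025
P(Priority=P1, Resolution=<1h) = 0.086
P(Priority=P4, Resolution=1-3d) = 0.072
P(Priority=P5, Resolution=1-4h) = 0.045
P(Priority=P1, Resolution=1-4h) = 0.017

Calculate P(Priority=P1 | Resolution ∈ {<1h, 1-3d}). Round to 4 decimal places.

0.1992

P(Resolution=<1h) = 0.086 + 0.012 + 0.073 + 0.025 + 0.028 = 0.224.
P(Resolution=1-3d) = 0.011 + 0.088 + 0.054 + 0.072 + 0.038 = 0.263.
P(Resolution ∈ {<1h, 1-3d}) = 0.224 + 0.263 = 0.487; P(Priority=P1, Resolution ∈ {<1h, 1-3d}) = 0.086 + 0.011 = 0.097.
P(Priority=P1 | Resolution ∈ {<1h, 1-3d}) = 0.097/0.487 = 0.1992.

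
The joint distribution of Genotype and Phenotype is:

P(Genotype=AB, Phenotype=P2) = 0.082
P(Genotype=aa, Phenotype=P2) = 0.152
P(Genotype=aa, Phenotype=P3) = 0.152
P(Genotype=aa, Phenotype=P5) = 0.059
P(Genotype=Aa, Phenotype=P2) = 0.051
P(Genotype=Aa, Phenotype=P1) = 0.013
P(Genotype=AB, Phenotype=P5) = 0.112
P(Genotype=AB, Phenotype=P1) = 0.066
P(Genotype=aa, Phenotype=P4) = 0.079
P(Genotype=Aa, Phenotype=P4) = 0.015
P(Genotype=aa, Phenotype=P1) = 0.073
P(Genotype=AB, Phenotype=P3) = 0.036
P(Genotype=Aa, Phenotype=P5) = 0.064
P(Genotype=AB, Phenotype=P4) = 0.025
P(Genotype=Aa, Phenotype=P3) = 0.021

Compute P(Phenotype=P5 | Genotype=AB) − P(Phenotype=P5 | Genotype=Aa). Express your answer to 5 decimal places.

-0.04133

P(Genotype=AB) = 0.066 + 0.082 + 0.036 + 0.025 + 0.112 = 0.321; P(Phenotype=P5 | Genotype=AB) = 0.112/0.321 = 0.348910.
P(Genotype=Aa) = 0.013 + 0.051 + 0.021 + 0.015 + 0.064 = 0.164; P(Phenotype=P5 | Genotype=Aa) = 0.064/0.164 = 0.390244.
Difference = -0.04133.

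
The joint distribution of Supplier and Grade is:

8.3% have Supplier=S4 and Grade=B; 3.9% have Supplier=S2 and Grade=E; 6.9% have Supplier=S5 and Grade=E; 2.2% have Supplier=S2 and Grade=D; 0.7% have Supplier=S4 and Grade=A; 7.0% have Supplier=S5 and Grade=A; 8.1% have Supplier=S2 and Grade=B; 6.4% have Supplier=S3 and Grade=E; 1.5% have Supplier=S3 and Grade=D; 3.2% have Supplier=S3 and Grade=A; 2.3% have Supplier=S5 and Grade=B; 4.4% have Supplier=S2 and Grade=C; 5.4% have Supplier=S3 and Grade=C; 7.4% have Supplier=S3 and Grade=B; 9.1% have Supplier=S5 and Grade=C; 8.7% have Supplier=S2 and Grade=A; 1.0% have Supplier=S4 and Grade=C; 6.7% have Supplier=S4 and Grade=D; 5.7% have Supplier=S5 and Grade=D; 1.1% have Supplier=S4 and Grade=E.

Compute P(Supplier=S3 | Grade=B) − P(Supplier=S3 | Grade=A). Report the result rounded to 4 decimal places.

P(Grade=B) = 0.081 + 0.074 + 0.083 + 0.023 = 0.261; P(Supplier=S3 | Grade=B) = 0.074/0.261 = 0.28352.
P(Grade=A) = 0.087 + 0.032 + 0.007 + 0.070 = 0.196; P(Supplier=S3 | Grade=A) = 0.032/0.196 = 0.16327.
Difference = 0.1203.

0.1203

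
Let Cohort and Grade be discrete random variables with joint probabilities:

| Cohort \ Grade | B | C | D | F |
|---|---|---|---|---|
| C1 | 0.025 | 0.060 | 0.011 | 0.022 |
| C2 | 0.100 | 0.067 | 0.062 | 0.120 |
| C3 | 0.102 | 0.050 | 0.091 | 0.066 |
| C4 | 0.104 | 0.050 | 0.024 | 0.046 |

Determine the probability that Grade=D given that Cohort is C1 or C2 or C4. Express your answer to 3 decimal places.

P(Cohort=C1) = 0.025 + 0.060 + 0.011 + 0.022 = 0.118.
P(Cohort=C2) = 0.100 + 0.067 + 0.062 + 0.120 = 0.349.
P(Cohort=C4) = 0.104 + 0.050 + 0.024 + 0.046 = 0.224.
P(Cohort ∈ {C1, C2, C4}) = 0.118 + 0.349 + 0.224 = 0.691; P(Grade=D, Cohort ∈ {C1, C2, C4}) = 0.011 + 0.062 + 0.024 = 0.097.
P(Grade=D | Cohort ∈ {C1, C2, C4}) = 0.097/0.691 = 0.140.

0.140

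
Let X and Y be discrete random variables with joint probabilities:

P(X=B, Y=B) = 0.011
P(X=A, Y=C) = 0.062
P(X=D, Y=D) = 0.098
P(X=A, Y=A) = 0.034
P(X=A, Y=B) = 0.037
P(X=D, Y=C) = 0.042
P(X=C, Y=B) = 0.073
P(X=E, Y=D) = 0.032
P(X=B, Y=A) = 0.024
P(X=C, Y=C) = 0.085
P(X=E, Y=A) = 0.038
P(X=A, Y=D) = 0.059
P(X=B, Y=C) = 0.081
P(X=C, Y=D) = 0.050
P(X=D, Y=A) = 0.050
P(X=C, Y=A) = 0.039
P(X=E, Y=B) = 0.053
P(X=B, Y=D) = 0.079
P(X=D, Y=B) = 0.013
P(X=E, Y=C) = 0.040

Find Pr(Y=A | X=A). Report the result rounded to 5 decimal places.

0.17708

P(X=A) = 0.034 + 0.037 + 0.062 + 0.059 = 0.192.
P(Y=A | X=A) = 0.034/0.192 = 0.17708.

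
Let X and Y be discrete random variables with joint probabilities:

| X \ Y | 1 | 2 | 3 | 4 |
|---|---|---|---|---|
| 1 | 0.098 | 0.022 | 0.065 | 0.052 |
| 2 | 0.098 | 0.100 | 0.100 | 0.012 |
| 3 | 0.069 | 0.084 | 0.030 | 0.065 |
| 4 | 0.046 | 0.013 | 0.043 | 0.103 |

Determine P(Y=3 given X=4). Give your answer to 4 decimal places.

P(X=4) = 0.046 + 0.013 + 0.043 + 0.103 = 0.205.
P(Y=3 | X=4) = 0.043/0.205 = 0.2098.

0.2098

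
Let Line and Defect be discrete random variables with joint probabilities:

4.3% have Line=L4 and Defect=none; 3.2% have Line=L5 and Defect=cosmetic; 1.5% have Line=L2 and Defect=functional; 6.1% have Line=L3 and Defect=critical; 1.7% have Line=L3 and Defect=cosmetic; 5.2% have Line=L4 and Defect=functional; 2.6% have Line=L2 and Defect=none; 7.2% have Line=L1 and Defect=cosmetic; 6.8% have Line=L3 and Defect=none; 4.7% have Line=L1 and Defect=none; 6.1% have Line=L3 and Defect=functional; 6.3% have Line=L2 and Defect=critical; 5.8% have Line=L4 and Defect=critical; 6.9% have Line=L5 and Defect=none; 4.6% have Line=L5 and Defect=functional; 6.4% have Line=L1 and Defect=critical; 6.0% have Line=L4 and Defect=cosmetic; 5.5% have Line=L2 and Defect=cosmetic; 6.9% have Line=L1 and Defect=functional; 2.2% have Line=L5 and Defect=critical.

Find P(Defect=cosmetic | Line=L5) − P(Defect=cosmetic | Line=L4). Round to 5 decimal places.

P(Line=L5) = 0.069 + 0.032 + 0.046 + 0.022 = 0.169; P(Defect=cosmetic | Line=L5) = 0.032/0.169 = 0.189349.
P(Line=L4) = 0.043 + 0.060 + 0.052 + 0.058 = 0.213; P(Defect=cosmetic | Line=L4) = 0.060/0.213 = 0.281690.
Difference = -0.09234.

-0.09234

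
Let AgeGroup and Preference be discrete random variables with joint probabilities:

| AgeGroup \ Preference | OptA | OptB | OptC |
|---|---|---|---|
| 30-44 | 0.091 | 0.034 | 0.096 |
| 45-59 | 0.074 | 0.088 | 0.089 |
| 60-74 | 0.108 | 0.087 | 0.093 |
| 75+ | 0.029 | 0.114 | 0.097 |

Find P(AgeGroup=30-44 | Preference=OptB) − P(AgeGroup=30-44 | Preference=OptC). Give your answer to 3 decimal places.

-0.151

P(Preference=OptB) = 0.034 + 0.088 + 0.087 + 0.114 = 0.323; P(AgeGroup=30-44 | Preference=OptB) = 0.034/0.323 = 0.1053.
P(Preference=OptC) = 0.096 + 0.089 + 0.093 + 0.097 = 0.375; P(AgeGroup=30-44 | Preference=OptC) = 0.096/0.375 = 0.2560.
Difference = -0.151.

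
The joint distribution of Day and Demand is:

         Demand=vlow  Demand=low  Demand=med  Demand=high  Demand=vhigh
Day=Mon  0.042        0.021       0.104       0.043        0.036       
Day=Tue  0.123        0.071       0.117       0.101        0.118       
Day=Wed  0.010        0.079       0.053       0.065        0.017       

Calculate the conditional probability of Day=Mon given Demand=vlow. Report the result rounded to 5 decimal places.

P(Demand=vlow) = 0.042 + 0.123 + 0.010 = 0.175.
P(Day=Mon | Demand=vlow) = 0.042/0.175 = 0.24000.

0.24000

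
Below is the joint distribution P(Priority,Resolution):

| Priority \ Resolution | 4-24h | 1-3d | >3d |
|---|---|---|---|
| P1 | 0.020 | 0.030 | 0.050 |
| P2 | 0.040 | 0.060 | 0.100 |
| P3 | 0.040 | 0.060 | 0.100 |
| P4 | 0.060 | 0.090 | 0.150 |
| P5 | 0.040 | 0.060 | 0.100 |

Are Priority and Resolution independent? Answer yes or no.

Every cell satisfies P(Priority,Resolution) = P(Priority)·P(Resolution). For instance P(Priority=P3) = 0.200, P(Resolution=>3d) = 0.500, and 0.200×0.500 = 0.100 matches the joint entry. So Priority and Resolution are independent.

yes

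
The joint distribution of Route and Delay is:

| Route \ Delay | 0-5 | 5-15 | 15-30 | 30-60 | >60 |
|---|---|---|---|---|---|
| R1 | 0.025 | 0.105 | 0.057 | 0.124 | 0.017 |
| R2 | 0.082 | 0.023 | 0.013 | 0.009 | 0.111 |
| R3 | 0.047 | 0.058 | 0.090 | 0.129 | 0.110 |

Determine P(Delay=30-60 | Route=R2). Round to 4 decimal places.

0.0378

P(Route=R2) = 0.082 + 0.023 + 0.013 + 0.009 + 0.111 = 0.238.
P(Delay=30-60 | Route=R2) = 0.009/0.238 = 0.0378.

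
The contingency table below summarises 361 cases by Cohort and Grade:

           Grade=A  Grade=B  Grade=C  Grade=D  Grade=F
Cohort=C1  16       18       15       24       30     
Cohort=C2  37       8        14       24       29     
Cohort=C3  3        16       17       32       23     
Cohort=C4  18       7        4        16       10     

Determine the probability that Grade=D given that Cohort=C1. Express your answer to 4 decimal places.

Total with Cohort=C1: 16 + 18 + 15 + 24 + 30 = 103.
P(Grade=D | Cohort=C1) = 24/103 = 0.2330.

0.2330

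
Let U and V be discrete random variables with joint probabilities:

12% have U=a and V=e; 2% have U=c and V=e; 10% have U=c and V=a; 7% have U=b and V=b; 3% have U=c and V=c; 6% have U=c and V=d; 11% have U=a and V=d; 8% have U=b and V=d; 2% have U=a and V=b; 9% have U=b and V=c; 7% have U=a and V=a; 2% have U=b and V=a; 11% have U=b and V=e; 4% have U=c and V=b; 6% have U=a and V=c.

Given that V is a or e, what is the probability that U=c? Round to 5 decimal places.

0.27273

P(V=a) = 0.07 + 0.02 + 0.10 = 0.19.
P(V=e) = 0.12 + 0.11 + 0.02 = 0.25.
P(V ∈ {a, e}) = 0.19 + 0.25 = 0.44; P(U=c, V ∈ {a, e}) = 0.10 + 0.02 = 0.12.
P(U=c | V ∈ {a, e}) = 0.12/0.44 = 0.27273.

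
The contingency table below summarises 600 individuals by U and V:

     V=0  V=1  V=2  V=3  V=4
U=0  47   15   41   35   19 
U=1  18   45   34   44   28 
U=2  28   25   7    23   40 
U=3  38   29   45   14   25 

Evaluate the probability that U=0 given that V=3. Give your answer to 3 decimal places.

0.302

Total with V=3: 35 + 44 + 23 + 14 = 116.
P(U=0 | V=3) = 35/116 = 0.302.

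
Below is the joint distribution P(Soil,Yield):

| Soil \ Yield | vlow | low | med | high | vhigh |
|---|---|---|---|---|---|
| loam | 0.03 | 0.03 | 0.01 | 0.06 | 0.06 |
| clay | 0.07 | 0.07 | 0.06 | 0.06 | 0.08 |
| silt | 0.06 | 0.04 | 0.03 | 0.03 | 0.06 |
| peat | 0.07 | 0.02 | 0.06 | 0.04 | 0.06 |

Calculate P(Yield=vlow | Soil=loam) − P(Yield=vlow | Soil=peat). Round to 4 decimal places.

-0.1221

P(Soil=loam) = 0.03 + 0.03 + 0.01 + 0.06 + 0.06 = 0.19; P(Yield=vlow | Soil=loam) = 0.03/0.19 = 0.15789.
P(Soil=peat) = 0.07 + 0.02 + 0.06 + 0.04 + 0.06 = 0.25; P(Yield=vlow | Soil=peat) = 0.07/0.25 = 0.28000.
Difference = -0.1221.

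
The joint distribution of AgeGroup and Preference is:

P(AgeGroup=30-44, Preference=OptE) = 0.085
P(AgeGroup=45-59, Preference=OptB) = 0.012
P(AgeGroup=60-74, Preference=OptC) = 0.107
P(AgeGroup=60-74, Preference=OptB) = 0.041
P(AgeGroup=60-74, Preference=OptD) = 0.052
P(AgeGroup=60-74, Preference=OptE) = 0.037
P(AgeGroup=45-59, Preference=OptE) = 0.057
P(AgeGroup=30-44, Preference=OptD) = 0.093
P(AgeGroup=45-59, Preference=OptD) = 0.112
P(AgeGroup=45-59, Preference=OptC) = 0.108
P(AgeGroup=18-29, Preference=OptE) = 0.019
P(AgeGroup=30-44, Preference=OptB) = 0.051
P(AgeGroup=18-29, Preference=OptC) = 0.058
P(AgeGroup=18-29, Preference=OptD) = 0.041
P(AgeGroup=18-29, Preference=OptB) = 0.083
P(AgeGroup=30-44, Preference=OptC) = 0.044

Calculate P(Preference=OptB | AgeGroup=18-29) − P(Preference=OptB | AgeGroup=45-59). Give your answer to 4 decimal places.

0.3714

P(AgeGroup=18-29) = 0.083 + 0.058 + 0.041 + 0.019 = 0.201; P(Preference=OptB | AgeGroup=18-29) = 0.083/0.201 = 0.41294.
P(AgeGroup=45-59) = 0.012 + 0.108 + 0.112 + 0.057 = 0.289; P(Preference=OptB | AgeGroup=45-59) = 0.012/0.289 = 0.04152.
Difference = 0.3714.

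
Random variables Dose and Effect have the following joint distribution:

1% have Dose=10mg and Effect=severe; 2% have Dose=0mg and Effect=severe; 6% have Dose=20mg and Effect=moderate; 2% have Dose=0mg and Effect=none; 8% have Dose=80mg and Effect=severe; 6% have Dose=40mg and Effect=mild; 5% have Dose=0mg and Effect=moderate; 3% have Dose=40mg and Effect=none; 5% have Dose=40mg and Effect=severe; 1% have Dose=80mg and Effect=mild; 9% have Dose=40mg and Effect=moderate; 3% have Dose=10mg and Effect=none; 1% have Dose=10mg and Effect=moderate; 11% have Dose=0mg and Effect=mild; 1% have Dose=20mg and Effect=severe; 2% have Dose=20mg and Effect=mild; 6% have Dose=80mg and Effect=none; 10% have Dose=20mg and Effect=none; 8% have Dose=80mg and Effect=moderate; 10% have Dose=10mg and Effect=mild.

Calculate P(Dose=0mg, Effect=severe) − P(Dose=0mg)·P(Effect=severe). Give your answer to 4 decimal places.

-0.0140

P(Dose=0mg) = 0.02 + 0.11 + 0.05 + 0.02 = 0.20.
P(Effect=severe) = 0.02 + 0.01 + 0.01 + 0.05 + 0.08 = 0.17.
P(Dose=0mg, Effect=severe) − P(Dose=0mg)P(Effect=severe) = 0.02 − 0.20×0.17 = -0.0140.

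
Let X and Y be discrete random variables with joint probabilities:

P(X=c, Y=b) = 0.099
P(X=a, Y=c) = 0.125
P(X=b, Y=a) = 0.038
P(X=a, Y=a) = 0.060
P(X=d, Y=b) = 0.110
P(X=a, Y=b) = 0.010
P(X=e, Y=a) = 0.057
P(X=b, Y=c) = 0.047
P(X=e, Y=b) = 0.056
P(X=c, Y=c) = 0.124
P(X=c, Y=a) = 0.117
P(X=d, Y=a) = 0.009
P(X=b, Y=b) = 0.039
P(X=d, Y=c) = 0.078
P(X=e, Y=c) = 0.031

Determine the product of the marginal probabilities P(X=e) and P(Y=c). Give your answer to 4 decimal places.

P(X=e) = 0.057 + 0.056 + 0.031 = 0.144.
P(Y=c) = 0.125 + 0.047 + 0.124 + 0.078 + 0.031 = 0.405.
Product: 0.144 × 0.405 = 0.0583.

0.0583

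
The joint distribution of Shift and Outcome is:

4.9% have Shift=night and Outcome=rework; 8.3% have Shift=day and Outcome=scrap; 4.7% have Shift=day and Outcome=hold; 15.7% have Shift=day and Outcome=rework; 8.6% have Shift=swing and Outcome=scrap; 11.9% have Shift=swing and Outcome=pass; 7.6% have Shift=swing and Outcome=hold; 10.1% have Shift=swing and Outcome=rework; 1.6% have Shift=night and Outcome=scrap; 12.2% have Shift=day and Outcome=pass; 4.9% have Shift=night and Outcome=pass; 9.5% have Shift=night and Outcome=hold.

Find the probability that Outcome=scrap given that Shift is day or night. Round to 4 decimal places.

P(Shift=day) = 0.122 + 0.157 + 0.083 + 0.047 = 0.409.
P(Shift=night) = 0.049 + 0.049 + 0.016 + 0.095 = 0.209.
P(Shift ∈ {day, night}) = 0.409 + 0.209 = 0.618; P(Outcome=scrap, Shift ∈ {day, night}) = 0.083 + 0.016 = 0.099.
P(Outcome=scrap | Shift ∈ {day, night}) = 0.099/0.618 = 0.1602.

0.1602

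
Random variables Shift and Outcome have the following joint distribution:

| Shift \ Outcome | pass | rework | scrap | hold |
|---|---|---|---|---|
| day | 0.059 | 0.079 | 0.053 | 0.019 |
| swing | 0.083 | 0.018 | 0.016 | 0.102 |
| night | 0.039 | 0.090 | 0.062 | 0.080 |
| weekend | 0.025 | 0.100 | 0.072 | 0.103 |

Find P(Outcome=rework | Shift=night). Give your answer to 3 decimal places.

P(Shift=night) = 0.039 + 0.090 + 0.062 + 0.080 = 0.271.
P(Outcome=rework | Shift=night) = 0.090/0.271 = 0.332.

0.332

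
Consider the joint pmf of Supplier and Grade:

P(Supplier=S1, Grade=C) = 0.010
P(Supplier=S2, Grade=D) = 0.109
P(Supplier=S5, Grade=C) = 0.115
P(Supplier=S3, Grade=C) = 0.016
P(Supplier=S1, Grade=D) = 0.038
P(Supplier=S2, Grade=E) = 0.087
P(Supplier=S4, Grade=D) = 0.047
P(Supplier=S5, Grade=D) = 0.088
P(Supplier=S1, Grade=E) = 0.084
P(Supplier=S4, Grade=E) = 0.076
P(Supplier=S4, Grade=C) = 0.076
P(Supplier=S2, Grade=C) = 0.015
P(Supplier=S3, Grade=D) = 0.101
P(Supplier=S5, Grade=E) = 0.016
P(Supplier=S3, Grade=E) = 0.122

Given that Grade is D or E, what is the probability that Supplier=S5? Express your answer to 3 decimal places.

0.135

P(Grade=D) = 0.038 + 0.109 + 0.101 + 0.047 + 0.088 = 0.383.
P(Grade=E) = 0.084 + 0.087 + 0.122 + 0.076 + 0.016 = 0.385.
P(Grade ∈ {D, E}) = 0.383 + 0.385 = 0.768; P(Supplier=S5, Grade ∈ {D, E}) = 0.088 + 0.016 = 0.104.
P(Supplier=S5 | Grade ∈ {D, E}) = 0.104/0.768 = 0.135.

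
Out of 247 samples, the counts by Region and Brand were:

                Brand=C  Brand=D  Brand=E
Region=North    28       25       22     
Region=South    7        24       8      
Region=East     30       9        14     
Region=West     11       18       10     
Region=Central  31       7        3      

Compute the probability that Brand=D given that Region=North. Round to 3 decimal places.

0.333

Total with Region=North: 28 + 25 + 22 = 75.
P(Brand=D | Region=North) = 25/75 = 0.333.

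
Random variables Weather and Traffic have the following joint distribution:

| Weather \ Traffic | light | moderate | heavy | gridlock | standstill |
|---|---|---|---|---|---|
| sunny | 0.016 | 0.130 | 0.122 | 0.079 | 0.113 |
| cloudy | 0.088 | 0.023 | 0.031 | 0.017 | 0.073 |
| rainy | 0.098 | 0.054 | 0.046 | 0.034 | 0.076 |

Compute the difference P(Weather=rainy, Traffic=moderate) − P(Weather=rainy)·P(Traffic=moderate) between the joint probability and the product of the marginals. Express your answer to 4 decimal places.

-0.0098

P(Weather=rainy) = 0.098 + 0.054 + 0.046 + 0.034 + 0.076 = 0.308.
P(Traffic=moderate) = 0.130 + 0.023 + 0.054 = 0.207.
P(Weather=rainy, Traffic=moderate) − P(Weather=rainy)P(Traffic=moderate) = 0.054 − 0.308×0.207 = -0.0098.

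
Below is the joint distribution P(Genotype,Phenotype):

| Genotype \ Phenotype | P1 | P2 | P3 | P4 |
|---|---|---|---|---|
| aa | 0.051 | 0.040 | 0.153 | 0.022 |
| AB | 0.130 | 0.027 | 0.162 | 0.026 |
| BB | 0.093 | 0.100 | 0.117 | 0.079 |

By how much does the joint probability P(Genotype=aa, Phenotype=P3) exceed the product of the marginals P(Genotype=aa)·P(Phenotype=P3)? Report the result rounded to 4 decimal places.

P(Genotype=aa) = 0.051 + 0.040 + 0.153 + 0.022 = 0.266.
P(Phenotype=P3) = 0.153 + 0.162 + 0.117 = 0.432.
P(Genotype=aa, Phenotype=P3) − P(Genotype=aa)P(Phenotype=P3) = 0.153 − 0.266×0.432 = 0.0381.

0.0381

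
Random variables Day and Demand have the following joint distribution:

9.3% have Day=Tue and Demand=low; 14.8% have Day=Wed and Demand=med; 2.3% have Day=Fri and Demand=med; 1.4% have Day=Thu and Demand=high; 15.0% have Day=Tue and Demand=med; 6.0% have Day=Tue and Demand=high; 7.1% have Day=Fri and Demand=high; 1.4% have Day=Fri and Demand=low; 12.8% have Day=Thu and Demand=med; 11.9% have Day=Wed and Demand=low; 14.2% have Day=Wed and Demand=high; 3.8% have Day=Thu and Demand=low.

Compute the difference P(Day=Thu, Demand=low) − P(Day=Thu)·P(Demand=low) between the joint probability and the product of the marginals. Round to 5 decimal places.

-0.00952

P(Day=Thu) = 0.038 + 0.128 + 0.014 = 0.180.
P(Demand=low) = 0.093 + 0.119 + 0.038 + 0.014 = 0.264.
P(Day=Thu, Demand=low) − P(Day=Thu)P(Demand=low) = 0.038 − 0.180×0.264 = -0.00952.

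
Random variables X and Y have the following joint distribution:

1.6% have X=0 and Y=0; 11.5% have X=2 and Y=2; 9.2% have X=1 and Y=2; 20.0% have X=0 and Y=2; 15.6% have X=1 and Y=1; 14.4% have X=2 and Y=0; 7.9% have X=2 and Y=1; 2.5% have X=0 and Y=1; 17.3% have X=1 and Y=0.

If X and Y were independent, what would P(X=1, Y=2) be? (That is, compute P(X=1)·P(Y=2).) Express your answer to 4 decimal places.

P(X=1) = 0.173 + 0.156 + 0.092 = 0.421.
P(Y=2) = 0.200 + 0.092 + 0.115 = 0.407.
Product: 0.421 × 0.407 = 0.1713.

0.1713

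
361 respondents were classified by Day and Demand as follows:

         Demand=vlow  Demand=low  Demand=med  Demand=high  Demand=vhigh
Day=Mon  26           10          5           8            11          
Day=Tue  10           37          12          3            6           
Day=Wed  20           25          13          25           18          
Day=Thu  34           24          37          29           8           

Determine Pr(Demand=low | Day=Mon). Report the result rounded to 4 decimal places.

0.1667

Total with Day=Mon: 26 + 10 + 5 + 8 + 11 = 60.
P(Demand=low | Day=Mon) = 10/60 = 0.1667.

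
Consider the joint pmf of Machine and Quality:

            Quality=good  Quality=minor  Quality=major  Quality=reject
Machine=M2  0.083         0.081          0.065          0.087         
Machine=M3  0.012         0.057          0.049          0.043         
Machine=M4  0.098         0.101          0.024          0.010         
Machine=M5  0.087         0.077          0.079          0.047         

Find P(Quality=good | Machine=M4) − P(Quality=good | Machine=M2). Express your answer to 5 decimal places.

P(Machine=M4) = 0.098 + 0.101 + 0.024 + 0.010 = 0.233; P(Quality=good | Machine=M4) = 0.098/0.233 = 0.420601.
P(Machine=M2) = 0.083 + 0.081 + 0.065 + 0.087 = 0.316; P(Quality=good | Machine=M2) = 0.083/0.316 = 0.262658.
Difference = 0.15794.

0.15794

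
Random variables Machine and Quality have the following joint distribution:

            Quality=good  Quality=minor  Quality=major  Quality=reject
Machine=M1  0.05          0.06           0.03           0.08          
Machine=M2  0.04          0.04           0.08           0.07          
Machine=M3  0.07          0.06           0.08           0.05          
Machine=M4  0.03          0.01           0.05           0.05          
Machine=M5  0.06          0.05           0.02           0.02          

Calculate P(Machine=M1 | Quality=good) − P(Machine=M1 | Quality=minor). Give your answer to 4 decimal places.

P(Quality=good) = 0.05 + 0.04 + 0.07 + 0.03 + 0.06 = 0.25; P(Machine=M1 | Quality=good) = 0.05/0.25 = 0.20000.
P(Quality=minor) = 0.06 + 0.04 + 0.06 + 0.01 + 0.05 = 0.22; P(Machine=M1 | Quality=minor) = 0.06/0.22 = 0.27273.
Difference = -0.0727.

-0.0727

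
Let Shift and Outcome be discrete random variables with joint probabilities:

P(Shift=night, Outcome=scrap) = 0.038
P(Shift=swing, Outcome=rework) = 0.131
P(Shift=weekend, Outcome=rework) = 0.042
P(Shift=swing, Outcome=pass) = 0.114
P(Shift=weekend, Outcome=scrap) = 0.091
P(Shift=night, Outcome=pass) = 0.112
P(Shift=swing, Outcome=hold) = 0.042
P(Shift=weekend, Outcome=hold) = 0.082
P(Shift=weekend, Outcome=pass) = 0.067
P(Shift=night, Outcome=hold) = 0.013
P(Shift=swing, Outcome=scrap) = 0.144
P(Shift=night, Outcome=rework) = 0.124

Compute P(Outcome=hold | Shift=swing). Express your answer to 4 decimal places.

0.0974

P(Shift=swing) = 0.114 + 0.131 + 0.144 + 0.042 = 0.431.
P(Outcome=hold | Shift=swing) = 0.042/0.431 = 0.0974.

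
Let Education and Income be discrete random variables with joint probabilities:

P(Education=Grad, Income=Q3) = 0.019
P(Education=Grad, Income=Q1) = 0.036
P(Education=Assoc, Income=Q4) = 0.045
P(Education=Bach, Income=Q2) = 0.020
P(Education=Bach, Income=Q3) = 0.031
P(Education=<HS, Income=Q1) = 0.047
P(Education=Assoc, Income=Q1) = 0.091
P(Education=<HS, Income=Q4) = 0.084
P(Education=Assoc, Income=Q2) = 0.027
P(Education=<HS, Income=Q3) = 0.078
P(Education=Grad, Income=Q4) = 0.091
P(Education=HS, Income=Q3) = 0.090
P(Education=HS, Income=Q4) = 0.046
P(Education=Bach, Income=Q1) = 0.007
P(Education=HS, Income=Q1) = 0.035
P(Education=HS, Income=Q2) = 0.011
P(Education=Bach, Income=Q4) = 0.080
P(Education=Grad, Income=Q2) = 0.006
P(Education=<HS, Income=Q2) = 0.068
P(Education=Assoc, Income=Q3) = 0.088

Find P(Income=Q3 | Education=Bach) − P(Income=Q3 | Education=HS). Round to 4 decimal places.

P(Education=Bach) = 0.007 + 0.020 + 0.031 + 0.080 = 0.138; P(Income=Q3 | Education=Bach) = 0.031/0.138 = 0.22464.
P(Education=HS) = 0.035 + 0.011 + 0.090 + 0.046 = 0.182; P(Income=Q3 | Education=HS) = 0.090/0.182 = 0.49451.
Difference = -0.2699.

-0.2699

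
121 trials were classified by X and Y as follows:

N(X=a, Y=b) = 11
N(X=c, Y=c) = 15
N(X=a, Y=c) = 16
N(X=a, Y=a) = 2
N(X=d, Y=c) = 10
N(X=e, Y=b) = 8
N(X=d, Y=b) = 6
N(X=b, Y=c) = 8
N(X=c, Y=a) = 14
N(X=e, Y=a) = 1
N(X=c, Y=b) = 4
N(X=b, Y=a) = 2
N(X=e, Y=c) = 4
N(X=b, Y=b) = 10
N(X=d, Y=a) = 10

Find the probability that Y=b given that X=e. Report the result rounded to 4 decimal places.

0.6154

Total with X=e: 1 + 8 + 4 = 13.
P(Y=b | X=e) = 8/13 = 0.6154.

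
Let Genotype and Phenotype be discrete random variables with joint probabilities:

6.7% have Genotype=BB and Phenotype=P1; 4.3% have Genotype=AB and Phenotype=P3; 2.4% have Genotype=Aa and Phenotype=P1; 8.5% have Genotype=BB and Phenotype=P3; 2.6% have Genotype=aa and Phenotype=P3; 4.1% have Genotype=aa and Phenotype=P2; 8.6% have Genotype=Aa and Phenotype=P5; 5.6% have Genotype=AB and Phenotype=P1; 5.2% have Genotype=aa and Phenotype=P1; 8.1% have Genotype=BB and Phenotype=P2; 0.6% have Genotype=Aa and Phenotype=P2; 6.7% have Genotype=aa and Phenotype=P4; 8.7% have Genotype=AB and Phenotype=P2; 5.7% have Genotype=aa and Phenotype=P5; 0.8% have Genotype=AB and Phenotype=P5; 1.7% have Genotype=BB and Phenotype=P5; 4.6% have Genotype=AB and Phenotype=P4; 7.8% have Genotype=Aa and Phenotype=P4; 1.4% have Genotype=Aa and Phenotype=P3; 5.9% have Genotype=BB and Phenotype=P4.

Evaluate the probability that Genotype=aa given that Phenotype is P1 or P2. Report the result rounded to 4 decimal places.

0.2246

P(Phenotype=P1) = 0.024 + 0.052 + 0.056 + 0.067 = 0.199.
P(Phenotype=P2) = 0.006 + 0.041 + 0.087 + 0.081 = 0.215.
P(Phenotype ∈ {P1, P2}) = 0.199 + 0.215 = 0.414; P(Genotype=aa, Phenotype ∈ {P1, P2}) = 0.052 + 0.041 = 0.093.
P(Genotype=aa | Phenotype ∈ {P1, P2}) = 0.093/0.414 = 0.2246.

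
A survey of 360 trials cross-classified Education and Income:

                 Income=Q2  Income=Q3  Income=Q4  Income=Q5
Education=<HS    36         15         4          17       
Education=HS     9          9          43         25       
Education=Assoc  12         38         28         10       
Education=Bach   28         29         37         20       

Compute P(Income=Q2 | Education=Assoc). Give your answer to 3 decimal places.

Total with Education=Assoc: 12 + 38 + 28 + 10 = 88.
P(Income=Q2 | Education=Assoc) = 12/88 = 0.136.

0.136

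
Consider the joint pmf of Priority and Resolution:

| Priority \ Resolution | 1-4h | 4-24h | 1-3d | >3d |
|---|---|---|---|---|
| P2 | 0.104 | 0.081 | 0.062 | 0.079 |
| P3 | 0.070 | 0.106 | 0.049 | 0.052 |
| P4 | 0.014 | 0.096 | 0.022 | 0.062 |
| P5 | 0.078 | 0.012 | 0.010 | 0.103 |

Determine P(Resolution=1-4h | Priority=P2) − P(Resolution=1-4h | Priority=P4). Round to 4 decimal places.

0.2469

P(Priority=P2) = 0.104 + 0.081 + 0.062 + 0.079 = 0.326; P(Resolution=1-4h | Priority=P2) = 0.104/0.326 = 0.31902.
P(Priority=P4) = 0.014 + 0.096 + 0.022 + 0.062 = 0.194; P(Resolution=1-4h | Priority=P4) = 0.014/0.194 = 0.07216.
Difference = 0.2469.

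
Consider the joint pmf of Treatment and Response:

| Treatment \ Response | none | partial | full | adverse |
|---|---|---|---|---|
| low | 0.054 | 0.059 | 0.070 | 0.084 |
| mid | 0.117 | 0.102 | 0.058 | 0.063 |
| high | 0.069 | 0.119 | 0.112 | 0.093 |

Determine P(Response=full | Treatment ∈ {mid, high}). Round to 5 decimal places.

0.23192

P(Treatment=mid) = 0.117 + 0.102 + 0.058 + 0.063 = 0.340.
P(Treatment=high) = 0.069 + 0.119 + 0.112 + 0.093 = 0.393.
P(Treatment ∈ {mid, high}) = 0.340 + 0.393 = 0.733; P(Response=full, Treatment ∈ {mid, high}) = 0.058 + 0.112 = 0.170.
P(Response=full | Treatment ∈ {mid, high}) = 0.170/0.733 = 0.23192.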